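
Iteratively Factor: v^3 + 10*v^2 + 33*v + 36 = (v + 3)*(v^2 + 7*v + 12) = (v + 3)*(v + 4)*(v + 3)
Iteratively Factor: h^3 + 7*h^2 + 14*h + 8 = (h + 2)*(h^2 + 5*h + 4) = (h + 2)*(h + 4)*(h + 1)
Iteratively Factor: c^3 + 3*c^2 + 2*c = (c)*(c^2 + 3*c + 2) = c*(c + 2)*(c + 1)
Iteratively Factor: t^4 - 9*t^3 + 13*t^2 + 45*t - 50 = (t + 2)*(t^3 - 11*t^2 + 35*t - 25) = (t - 5)*(t + 2)*(t^2 - 6*t + 5) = (t - 5)*(t - 1)*(t + 2)*(t - 5)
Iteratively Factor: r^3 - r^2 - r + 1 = (r - 1)*(r^2 - 1) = (r - 1)*(r + 1)*(r - 1)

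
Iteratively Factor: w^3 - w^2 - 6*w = (w)*(w^2 - w - 6) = w*(w + 2)*(w - 3)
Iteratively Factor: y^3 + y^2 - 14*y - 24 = (y + 2)*(y^2 - y - 12) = (y + 2)*(y + 3)*(y - 4)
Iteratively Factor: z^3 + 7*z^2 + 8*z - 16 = (z + 4)*(z^2 + 3*z - 4) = (z - 1)*(z + 4)*(z + 4)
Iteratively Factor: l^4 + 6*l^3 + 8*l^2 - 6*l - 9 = (l + 3)*(l^3 + 3*l^2 - l - 3) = (l + 1)*(l + 3)*(l^2 + 2*l - 3) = (l - 1)*(l + 1)*(l + 3)*(l + 3)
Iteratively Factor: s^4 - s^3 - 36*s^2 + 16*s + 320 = (s + 4)*(s^3 - 5*s^2 - 16*s + 80) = (s + 4)^2*(s^2 - 9*s + 20) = (s - 4)*(s + 4)^2*(s - 5)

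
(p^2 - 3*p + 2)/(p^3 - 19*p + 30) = (p - 1)/(p^2 + 2*p - 15)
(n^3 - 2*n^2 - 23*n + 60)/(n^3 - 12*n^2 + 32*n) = (n^2 + 2*n - 15)/(n*(n - 8))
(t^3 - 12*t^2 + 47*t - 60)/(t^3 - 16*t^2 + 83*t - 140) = (t - 3)/(t - 7)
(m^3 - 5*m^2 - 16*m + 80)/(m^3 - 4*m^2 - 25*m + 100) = (m + 4)/(m + 5)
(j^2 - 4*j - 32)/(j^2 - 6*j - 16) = (j + 4)/(j + 2)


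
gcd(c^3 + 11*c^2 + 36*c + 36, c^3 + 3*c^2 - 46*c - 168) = c + 6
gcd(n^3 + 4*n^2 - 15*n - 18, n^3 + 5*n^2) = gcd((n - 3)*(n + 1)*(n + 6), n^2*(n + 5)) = 1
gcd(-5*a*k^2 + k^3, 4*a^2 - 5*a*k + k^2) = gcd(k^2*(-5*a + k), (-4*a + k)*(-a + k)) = 1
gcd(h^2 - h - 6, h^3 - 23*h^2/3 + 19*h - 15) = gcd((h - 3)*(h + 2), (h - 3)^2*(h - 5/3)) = h - 3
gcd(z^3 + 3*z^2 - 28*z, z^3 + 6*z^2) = z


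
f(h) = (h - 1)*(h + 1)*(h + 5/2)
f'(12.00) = 491.00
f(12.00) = 2073.50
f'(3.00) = 41.00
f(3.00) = 44.00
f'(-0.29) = -2.20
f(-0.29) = -2.02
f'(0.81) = 5.02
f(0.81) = -1.14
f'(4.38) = 78.45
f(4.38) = 125.11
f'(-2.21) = 2.60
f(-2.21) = 1.13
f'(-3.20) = 13.72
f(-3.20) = -6.47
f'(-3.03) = 11.39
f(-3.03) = -4.34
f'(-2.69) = 7.26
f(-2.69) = -1.18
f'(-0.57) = -2.88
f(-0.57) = -1.30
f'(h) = (h - 1)*(h + 1) + (h - 1)*(h + 5/2) + (h + 1)*(h + 5/2)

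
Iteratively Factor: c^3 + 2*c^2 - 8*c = (c + 4)*(c^2 - 2*c) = c*(c + 4)*(c - 2)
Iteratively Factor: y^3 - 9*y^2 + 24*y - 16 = (y - 4)*(y^2 - 5*y + 4) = (y - 4)^2*(y - 1)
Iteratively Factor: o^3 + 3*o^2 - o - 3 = (o - 1)*(o^2 + 4*o + 3) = (o - 1)*(o + 3)*(o + 1)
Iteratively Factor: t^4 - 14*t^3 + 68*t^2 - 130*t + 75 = (t - 5)*(t^3 - 9*t^2 + 23*t - 15) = (t - 5)*(t - 3)*(t^2 - 6*t + 5) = (t - 5)*(t - 3)*(t - 1)*(t - 5)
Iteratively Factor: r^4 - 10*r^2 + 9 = (r + 3)*(r^3 - 3*r^2 - r + 3) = (r - 3)*(r + 3)*(r^2 - 1) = (r - 3)*(r - 1)*(r + 3)*(r + 1)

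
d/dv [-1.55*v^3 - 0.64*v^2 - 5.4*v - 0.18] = -4.65*v^2 - 1.28*v - 5.4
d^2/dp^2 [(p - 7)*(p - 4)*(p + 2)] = 6*p - 18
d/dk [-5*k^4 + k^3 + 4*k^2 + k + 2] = -20*k^3 + 3*k^2 + 8*k + 1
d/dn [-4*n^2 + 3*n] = 3 - 8*n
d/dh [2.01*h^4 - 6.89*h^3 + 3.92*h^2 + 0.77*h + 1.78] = 8.04*h^3 - 20.67*h^2 + 7.84*h + 0.77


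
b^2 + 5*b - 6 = (b - 1)*(b + 6)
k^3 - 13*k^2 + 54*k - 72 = (k - 6)*(k - 4)*(k - 3)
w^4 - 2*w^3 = w^3*(w - 2)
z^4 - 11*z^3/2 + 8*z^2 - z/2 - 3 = (z - 3)*(z - 2)*(z - 1)*(z + 1/2)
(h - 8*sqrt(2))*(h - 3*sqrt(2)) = h^2 - 11*sqrt(2)*h + 48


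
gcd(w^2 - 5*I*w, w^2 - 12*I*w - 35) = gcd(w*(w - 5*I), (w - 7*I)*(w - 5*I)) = w - 5*I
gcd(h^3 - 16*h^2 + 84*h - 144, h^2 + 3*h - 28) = h - 4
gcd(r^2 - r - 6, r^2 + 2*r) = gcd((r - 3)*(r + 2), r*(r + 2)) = r + 2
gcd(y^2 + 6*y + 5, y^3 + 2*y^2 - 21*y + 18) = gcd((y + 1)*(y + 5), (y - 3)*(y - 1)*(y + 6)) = 1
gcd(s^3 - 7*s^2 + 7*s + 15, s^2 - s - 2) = s + 1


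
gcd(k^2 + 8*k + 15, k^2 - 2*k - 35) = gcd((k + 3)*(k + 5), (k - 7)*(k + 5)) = k + 5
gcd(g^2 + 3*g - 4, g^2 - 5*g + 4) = g - 1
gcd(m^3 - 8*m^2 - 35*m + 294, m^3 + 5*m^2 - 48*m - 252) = m^2 - m - 42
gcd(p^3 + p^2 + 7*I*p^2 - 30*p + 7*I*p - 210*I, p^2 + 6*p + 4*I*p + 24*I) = p + 6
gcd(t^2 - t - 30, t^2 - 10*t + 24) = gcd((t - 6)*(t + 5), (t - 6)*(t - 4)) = t - 6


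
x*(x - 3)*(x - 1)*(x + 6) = x^4 + 2*x^3 - 21*x^2 + 18*x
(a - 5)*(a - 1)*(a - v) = a^3 - a^2*v - 6*a^2 + 6*a*v + 5*a - 5*v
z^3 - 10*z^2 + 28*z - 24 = (z - 6)*(z - 2)^2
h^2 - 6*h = h*(h - 6)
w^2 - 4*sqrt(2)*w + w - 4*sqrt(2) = (w + 1)*(w - 4*sqrt(2))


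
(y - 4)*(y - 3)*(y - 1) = y^3 - 8*y^2 + 19*y - 12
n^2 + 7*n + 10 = (n + 2)*(n + 5)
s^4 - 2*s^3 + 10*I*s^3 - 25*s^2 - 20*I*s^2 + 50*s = s*(s - 2)*(s + 5*I)^2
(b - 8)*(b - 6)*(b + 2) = b^3 - 12*b^2 + 20*b + 96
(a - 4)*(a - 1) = a^2 - 5*a + 4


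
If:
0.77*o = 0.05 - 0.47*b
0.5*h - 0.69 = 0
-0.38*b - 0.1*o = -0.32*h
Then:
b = 1.36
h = 1.38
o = -0.77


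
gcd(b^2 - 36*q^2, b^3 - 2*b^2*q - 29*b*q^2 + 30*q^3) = -b + 6*q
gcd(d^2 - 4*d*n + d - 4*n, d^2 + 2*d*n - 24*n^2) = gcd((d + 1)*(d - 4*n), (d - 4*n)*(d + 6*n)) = d - 4*n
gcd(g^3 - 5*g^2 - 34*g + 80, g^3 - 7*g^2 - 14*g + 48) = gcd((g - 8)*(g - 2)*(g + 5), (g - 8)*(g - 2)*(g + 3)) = g^2 - 10*g + 16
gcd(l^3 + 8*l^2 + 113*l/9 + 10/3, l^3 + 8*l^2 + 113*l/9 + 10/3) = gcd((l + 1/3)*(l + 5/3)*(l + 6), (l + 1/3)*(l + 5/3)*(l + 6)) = l^3 + 8*l^2 + 113*l/9 + 10/3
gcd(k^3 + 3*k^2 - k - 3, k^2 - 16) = 1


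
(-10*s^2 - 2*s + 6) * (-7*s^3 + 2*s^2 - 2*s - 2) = 70*s^5 - 6*s^4 - 26*s^3 + 36*s^2 - 8*s - 12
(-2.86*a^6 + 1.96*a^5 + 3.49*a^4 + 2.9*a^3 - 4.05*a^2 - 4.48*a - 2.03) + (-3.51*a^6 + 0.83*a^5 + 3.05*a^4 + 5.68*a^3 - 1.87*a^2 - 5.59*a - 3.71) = -6.37*a^6 + 2.79*a^5 + 6.54*a^4 + 8.58*a^3 - 5.92*a^2 - 10.07*a - 5.74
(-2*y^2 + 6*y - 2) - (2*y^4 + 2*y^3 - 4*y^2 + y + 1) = -2*y^4 - 2*y^3 + 2*y^2 + 5*y - 3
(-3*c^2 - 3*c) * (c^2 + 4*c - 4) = -3*c^4 - 15*c^3 + 12*c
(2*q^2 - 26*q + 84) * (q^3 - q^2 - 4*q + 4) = 2*q^5 - 28*q^4 + 102*q^3 + 28*q^2 - 440*q + 336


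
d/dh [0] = 0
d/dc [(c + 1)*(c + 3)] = 2*c + 4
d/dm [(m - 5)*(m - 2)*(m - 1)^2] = 4*m^3 - 27*m^2 + 50*m - 27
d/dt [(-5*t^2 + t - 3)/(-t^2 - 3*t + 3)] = 2*(8*t^2 - 18*t - 3)/(t^4 + 6*t^3 + 3*t^2 - 18*t + 9)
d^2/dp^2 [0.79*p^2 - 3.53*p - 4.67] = 1.58000000000000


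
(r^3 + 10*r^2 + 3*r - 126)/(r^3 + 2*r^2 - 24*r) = (r^2 + 4*r - 21)/(r*(r - 4))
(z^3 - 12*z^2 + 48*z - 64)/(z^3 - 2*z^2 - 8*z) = (z^2 - 8*z + 16)/(z*(z + 2))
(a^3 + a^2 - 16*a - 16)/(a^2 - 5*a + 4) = (a^2 + 5*a + 4)/(a - 1)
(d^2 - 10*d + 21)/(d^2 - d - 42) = (d - 3)/(d + 6)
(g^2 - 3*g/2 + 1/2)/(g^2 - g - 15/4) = 2*(-2*g^2 + 3*g - 1)/(-4*g^2 + 4*g + 15)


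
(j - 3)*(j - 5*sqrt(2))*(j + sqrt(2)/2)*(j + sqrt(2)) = j^4 - 7*sqrt(2)*j^3/2 - 3*j^3 - 14*j^2 + 21*sqrt(2)*j^2/2 - 5*sqrt(2)*j + 42*j + 15*sqrt(2)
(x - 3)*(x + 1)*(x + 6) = x^3 + 4*x^2 - 15*x - 18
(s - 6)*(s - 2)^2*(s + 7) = s^4 - 3*s^3 - 42*s^2 + 172*s - 168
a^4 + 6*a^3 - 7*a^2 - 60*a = a*(a - 3)*(a + 4)*(a + 5)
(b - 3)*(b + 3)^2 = b^3 + 3*b^2 - 9*b - 27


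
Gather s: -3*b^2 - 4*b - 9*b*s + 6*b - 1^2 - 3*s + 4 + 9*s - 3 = -3*b^2 + 2*b + s*(6 - 9*b)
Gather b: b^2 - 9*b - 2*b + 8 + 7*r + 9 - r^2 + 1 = b^2 - 11*b - r^2 + 7*r + 18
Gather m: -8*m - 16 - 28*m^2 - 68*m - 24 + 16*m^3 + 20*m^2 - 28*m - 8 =16*m^3 - 8*m^2 - 104*m - 48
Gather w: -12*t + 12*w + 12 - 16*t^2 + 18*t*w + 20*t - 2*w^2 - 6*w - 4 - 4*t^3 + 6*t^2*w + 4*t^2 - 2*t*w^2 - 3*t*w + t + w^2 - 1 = -4*t^3 - 12*t^2 + 9*t + w^2*(-2*t - 1) + w*(6*t^2 + 15*t + 6) + 7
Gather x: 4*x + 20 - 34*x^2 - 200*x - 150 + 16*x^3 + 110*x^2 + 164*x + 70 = 16*x^3 + 76*x^2 - 32*x - 60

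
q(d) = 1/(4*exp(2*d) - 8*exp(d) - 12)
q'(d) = (-8*exp(2*d) + 8*exp(d))/(4*exp(2*d) - 8*exp(d) - 12)^2 = (1 - exp(d))*exp(d)/(2*(-exp(2*d) + 2*exp(d) + 3)^2)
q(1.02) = -0.29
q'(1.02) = -3.36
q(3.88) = 0.00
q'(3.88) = -0.00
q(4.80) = 0.00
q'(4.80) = -0.00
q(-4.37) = -0.08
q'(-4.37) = 0.00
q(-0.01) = -0.06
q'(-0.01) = 0.00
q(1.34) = 0.06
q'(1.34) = -0.35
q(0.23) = -0.06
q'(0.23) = -0.01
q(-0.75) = -0.07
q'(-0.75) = 0.01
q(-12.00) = -0.08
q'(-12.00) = 0.00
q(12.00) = 0.00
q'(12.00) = 0.00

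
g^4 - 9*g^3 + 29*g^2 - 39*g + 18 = (g - 3)^2*(g - 2)*(g - 1)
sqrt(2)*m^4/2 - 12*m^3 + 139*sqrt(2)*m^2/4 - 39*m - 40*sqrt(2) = (m - 8*sqrt(2))*(m - 5*sqrt(2)/2)*(m - 2*sqrt(2))*(sqrt(2)*m/2 + 1/2)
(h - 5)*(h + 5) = h^2 - 25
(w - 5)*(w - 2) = w^2 - 7*w + 10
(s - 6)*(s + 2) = s^2 - 4*s - 12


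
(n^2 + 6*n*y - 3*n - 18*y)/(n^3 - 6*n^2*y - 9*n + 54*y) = (-n - 6*y)/(-n^2 + 6*n*y - 3*n + 18*y)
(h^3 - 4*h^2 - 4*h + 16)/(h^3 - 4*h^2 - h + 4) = (h^2 - 4)/(h^2 - 1)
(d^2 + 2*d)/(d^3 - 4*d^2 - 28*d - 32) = d/(d^2 - 6*d - 16)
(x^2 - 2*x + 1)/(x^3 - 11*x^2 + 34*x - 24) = (x - 1)/(x^2 - 10*x + 24)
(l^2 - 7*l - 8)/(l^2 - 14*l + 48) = (l + 1)/(l - 6)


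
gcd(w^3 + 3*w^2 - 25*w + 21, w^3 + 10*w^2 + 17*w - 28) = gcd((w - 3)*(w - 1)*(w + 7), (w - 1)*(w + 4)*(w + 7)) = w^2 + 6*w - 7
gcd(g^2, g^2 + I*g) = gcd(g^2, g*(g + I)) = g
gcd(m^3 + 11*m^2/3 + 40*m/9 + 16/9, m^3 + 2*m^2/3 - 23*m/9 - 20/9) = m^2 + 7*m/3 + 4/3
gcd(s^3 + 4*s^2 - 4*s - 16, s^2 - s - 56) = 1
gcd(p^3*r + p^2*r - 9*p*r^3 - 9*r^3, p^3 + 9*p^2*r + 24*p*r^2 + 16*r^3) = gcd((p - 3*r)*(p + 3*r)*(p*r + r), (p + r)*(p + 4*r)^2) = 1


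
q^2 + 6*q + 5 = (q + 1)*(q + 5)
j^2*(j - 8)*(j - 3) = j^4 - 11*j^3 + 24*j^2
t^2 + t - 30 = (t - 5)*(t + 6)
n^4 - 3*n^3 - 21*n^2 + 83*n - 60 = (n - 4)*(n - 3)*(n - 1)*(n + 5)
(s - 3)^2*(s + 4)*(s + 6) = s^4 + 4*s^3 - 27*s^2 - 54*s + 216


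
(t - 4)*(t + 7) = t^2 + 3*t - 28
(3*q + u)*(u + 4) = 3*q*u + 12*q + u^2 + 4*u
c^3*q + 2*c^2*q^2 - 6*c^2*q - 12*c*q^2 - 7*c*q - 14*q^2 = (c - 7)*(c + 2*q)*(c*q + q)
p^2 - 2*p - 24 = (p - 6)*(p + 4)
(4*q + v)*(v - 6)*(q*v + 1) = 4*q^2*v^2 - 24*q^2*v + q*v^3 - 6*q*v^2 + 4*q*v - 24*q + v^2 - 6*v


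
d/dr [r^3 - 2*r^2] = r*(3*r - 4)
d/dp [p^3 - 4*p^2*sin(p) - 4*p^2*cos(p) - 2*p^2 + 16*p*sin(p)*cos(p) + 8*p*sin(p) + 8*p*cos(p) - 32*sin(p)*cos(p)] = -4*sqrt(2)*p^2*cos(p + pi/4) + 3*p^2 - 16*p*sin(p) + 16*p*cos(2*p) - 4*p + 8*sin(2*p) + 8*sqrt(2)*sin(p + pi/4) - 32*cos(2*p)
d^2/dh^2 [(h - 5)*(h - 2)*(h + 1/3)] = 6*h - 40/3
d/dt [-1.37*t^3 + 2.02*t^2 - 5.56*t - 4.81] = -4.11*t^2 + 4.04*t - 5.56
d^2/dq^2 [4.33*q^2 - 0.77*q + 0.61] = 8.66000000000000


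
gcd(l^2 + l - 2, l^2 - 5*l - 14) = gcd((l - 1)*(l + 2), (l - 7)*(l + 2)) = l + 2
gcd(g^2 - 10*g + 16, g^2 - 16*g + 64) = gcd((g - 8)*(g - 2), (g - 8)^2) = g - 8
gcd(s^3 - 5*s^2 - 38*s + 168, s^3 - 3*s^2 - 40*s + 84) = s^2 - s - 42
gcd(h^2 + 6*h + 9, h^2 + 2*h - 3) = h + 3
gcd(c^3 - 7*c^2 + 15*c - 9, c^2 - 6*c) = 1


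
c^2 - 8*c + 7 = (c - 7)*(c - 1)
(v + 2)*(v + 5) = v^2 + 7*v + 10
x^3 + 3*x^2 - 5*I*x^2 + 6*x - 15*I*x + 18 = (x + 3)*(x - 6*I)*(x + I)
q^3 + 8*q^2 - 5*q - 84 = (q - 3)*(q + 4)*(q + 7)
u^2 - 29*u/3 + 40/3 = (u - 8)*(u - 5/3)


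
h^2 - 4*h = h*(h - 4)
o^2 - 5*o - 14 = (o - 7)*(o + 2)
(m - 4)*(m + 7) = m^2 + 3*m - 28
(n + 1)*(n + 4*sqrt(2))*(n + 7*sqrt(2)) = n^3 + n^2 + 11*sqrt(2)*n^2 + 11*sqrt(2)*n + 56*n + 56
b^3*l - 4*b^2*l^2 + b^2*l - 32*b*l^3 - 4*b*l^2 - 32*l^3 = (b - 8*l)*(b + 4*l)*(b*l + l)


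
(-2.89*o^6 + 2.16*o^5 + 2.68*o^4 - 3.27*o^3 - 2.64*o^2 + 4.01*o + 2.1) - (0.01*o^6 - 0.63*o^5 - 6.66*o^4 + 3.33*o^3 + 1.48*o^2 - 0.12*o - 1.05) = -2.9*o^6 + 2.79*o^5 + 9.34*o^4 - 6.6*o^3 - 4.12*o^2 + 4.13*o + 3.15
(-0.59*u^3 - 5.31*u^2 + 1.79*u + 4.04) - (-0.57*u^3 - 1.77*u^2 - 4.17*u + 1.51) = -0.02*u^3 - 3.54*u^2 + 5.96*u + 2.53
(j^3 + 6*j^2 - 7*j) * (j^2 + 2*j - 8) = j^5 + 8*j^4 - 3*j^3 - 62*j^2 + 56*j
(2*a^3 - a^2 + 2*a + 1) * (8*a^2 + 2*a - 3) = 16*a^5 - 4*a^4 + 8*a^3 + 15*a^2 - 4*a - 3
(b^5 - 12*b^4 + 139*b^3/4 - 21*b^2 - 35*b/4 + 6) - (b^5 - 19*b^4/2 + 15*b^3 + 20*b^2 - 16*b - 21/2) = -5*b^4/2 + 79*b^3/4 - 41*b^2 + 29*b/4 + 33/2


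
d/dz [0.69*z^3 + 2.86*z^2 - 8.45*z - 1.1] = 2.07*z^2 + 5.72*z - 8.45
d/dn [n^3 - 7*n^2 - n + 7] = 3*n^2 - 14*n - 1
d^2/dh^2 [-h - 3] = 0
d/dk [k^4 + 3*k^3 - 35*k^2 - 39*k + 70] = 4*k^3 + 9*k^2 - 70*k - 39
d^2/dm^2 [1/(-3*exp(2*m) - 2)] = (24 - 36*exp(2*m))*exp(2*m)/(3*exp(2*m) + 2)^3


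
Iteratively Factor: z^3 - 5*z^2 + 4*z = (z - 1)*(z^2 - 4*z) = (z - 4)*(z - 1)*(z)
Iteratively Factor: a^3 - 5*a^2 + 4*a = (a - 4)*(a^2 - a) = (a - 4)*(a - 1)*(a)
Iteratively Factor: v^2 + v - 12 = (v + 4)*(v - 3)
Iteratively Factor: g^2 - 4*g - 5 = (g + 1)*(g - 5)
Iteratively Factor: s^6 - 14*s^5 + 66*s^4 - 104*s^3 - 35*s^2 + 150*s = (s - 2)*(s^5 - 12*s^4 + 42*s^3 - 20*s^2 - 75*s) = (s - 3)*(s - 2)*(s^4 - 9*s^3 + 15*s^2 + 25*s) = (s - 3)*(s - 2)*(s + 1)*(s^3 - 10*s^2 + 25*s) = (s - 5)*(s - 3)*(s - 2)*(s + 1)*(s^2 - 5*s) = s*(s - 5)*(s - 3)*(s - 2)*(s + 1)*(s - 5)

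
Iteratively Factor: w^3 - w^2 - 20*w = (w + 4)*(w^2 - 5*w) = w*(w + 4)*(w - 5)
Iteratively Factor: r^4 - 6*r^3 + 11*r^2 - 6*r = (r - 1)*(r^3 - 5*r^2 + 6*r) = (r - 3)*(r - 1)*(r^2 - 2*r) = r*(r - 3)*(r - 1)*(r - 2)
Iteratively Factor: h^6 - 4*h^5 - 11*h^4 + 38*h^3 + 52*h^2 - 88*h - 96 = (h - 3)*(h^5 - h^4 - 14*h^3 - 4*h^2 + 40*h + 32) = (h - 3)*(h + 2)*(h^4 - 3*h^3 - 8*h^2 + 12*h + 16) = (h - 3)*(h + 1)*(h + 2)*(h^3 - 4*h^2 - 4*h + 16) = (h - 3)*(h + 1)*(h + 2)^2*(h^2 - 6*h + 8) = (h - 3)*(h - 2)*(h + 1)*(h + 2)^2*(h - 4)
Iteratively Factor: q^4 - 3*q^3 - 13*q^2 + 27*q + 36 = (q + 1)*(q^3 - 4*q^2 - 9*q + 36) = (q + 1)*(q + 3)*(q^2 - 7*q + 12) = (q - 3)*(q + 1)*(q + 3)*(q - 4)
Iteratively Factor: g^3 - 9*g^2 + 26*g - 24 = (g - 4)*(g^2 - 5*g + 6) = (g - 4)*(g - 3)*(g - 2)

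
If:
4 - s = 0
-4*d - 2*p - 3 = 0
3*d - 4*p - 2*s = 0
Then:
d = 2/11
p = -41/22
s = 4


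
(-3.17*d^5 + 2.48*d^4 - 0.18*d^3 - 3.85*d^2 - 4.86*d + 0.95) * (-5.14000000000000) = 16.2938*d^5 - 12.7472*d^4 + 0.9252*d^3 + 19.789*d^2 + 24.9804*d - 4.883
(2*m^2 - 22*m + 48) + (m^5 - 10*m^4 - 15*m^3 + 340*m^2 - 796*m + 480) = m^5 - 10*m^4 - 15*m^3 + 342*m^2 - 818*m + 528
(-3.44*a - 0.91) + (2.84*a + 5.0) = 4.09 - 0.6*a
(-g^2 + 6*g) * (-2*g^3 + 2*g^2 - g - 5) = 2*g^5 - 14*g^4 + 13*g^3 - g^2 - 30*g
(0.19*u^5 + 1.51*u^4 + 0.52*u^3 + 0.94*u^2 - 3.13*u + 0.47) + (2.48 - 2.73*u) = 0.19*u^5 + 1.51*u^4 + 0.52*u^3 + 0.94*u^2 - 5.86*u + 2.95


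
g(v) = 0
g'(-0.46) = 0.00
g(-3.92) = 0.00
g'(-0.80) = 0.00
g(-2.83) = 0.00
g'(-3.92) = 0.00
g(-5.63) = 0.00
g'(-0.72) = 0.00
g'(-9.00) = 0.00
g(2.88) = 0.00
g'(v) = 0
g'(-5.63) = 0.00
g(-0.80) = 0.00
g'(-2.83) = 0.00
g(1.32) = 0.00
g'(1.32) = 0.00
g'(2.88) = 0.00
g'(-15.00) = 0.00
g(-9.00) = 0.00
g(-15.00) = 0.00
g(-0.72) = 0.00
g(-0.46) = 0.00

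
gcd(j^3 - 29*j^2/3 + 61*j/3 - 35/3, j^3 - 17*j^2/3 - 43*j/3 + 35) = j^2 - 26*j/3 + 35/3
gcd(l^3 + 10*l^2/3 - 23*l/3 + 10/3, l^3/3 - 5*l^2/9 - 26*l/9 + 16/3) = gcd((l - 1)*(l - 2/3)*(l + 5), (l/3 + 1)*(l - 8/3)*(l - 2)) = 1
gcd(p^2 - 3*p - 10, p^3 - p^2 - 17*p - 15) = p - 5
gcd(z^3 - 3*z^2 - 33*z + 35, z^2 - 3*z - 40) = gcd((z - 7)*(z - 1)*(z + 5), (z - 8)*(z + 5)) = z + 5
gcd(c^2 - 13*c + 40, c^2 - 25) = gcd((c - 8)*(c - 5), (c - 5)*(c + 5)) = c - 5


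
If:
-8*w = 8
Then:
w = -1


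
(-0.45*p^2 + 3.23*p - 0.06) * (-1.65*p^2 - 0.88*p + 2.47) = 0.7425*p^4 - 4.9335*p^3 - 3.8549*p^2 + 8.0309*p - 0.1482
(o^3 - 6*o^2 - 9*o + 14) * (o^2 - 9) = o^5 - 6*o^4 - 18*o^3 + 68*o^2 + 81*o - 126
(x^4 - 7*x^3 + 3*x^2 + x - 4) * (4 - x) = -x^5 + 11*x^4 - 31*x^3 + 11*x^2 + 8*x - 16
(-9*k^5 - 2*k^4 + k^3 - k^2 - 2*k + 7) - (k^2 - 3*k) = -9*k^5 - 2*k^4 + k^3 - 2*k^2 + k + 7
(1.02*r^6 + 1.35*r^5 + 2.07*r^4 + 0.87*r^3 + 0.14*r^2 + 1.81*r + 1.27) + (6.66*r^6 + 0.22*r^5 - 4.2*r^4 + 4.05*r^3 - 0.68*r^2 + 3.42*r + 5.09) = 7.68*r^6 + 1.57*r^5 - 2.13*r^4 + 4.92*r^3 - 0.54*r^2 + 5.23*r + 6.36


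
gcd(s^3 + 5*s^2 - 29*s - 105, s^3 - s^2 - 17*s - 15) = s^2 - 2*s - 15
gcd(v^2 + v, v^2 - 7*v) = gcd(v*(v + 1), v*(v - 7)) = v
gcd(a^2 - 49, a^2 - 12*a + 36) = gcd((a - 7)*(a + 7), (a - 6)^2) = 1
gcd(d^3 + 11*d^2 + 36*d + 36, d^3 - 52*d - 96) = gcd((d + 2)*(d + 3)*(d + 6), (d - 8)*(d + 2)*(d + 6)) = d^2 + 8*d + 12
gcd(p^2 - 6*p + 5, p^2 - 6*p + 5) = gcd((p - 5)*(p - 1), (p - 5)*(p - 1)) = p^2 - 6*p + 5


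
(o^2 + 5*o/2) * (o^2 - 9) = o^4 + 5*o^3/2 - 9*o^2 - 45*o/2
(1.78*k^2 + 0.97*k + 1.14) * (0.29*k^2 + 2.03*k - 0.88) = 0.5162*k^4 + 3.8947*k^3 + 0.7333*k^2 + 1.4606*k - 1.0032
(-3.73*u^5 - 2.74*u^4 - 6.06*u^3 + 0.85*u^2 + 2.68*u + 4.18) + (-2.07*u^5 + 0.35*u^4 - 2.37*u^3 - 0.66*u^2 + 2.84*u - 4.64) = -5.8*u^5 - 2.39*u^4 - 8.43*u^3 + 0.19*u^2 + 5.52*u - 0.46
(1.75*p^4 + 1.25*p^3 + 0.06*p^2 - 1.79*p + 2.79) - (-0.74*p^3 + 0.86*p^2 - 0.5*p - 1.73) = 1.75*p^4 + 1.99*p^3 - 0.8*p^2 - 1.29*p + 4.52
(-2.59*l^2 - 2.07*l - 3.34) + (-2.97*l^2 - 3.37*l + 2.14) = -5.56*l^2 - 5.44*l - 1.2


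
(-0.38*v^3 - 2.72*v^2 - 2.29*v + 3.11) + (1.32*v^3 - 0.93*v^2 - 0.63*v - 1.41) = 0.94*v^3 - 3.65*v^2 - 2.92*v + 1.7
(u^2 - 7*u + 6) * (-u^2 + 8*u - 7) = -u^4 + 15*u^3 - 69*u^2 + 97*u - 42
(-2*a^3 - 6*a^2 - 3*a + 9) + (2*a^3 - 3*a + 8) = -6*a^2 - 6*a + 17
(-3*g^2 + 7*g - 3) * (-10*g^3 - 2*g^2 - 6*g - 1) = 30*g^5 - 64*g^4 + 34*g^3 - 33*g^2 + 11*g + 3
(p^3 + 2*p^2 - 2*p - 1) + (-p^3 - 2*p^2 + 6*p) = 4*p - 1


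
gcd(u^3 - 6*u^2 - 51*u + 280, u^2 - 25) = u - 5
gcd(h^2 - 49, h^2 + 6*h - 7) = h + 7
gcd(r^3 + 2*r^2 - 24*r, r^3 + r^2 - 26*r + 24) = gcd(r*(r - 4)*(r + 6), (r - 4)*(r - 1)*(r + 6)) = r^2 + 2*r - 24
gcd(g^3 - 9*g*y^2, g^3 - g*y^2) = g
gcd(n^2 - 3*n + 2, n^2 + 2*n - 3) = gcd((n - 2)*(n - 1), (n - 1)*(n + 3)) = n - 1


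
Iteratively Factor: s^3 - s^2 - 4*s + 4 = (s + 2)*(s^2 - 3*s + 2) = (s - 1)*(s + 2)*(s - 2)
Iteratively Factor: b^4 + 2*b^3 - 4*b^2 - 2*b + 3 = (b + 1)*(b^3 + b^2 - 5*b + 3) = (b + 1)*(b + 3)*(b^2 - 2*b + 1) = (b - 1)*(b + 1)*(b + 3)*(b - 1)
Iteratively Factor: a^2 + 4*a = (a)*(a + 4)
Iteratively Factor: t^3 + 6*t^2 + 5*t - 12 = (t + 3)*(t^2 + 3*t - 4) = (t - 1)*(t + 3)*(t + 4)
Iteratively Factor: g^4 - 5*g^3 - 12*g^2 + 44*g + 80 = (g + 2)*(g^3 - 7*g^2 + 2*g + 40) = (g - 5)*(g + 2)*(g^2 - 2*g - 8) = (g - 5)*(g - 4)*(g + 2)*(g + 2)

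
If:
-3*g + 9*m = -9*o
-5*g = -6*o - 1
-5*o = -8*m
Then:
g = 13/49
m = 5/147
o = 8/147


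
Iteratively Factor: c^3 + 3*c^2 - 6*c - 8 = (c - 2)*(c^2 + 5*c + 4) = (c - 2)*(c + 4)*(c + 1)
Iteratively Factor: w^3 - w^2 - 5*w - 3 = (w - 3)*(w^2 + 2*w + 1) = (w - 3)*(w + 1)*(w + 1)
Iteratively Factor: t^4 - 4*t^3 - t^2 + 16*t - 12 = (t + 2)*(t^3 - 6*t^2 + 11*t - 6) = (t - 1)*(t + 2)*(t^2 - 5*t + 6) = (t - 3)*(t - 1)*(t + 2)*(t - 2)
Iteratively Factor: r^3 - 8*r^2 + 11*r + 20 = (r - 4)*(r^2 - 4*r - 5) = (r - 5)*(r - 4)*(r + 1)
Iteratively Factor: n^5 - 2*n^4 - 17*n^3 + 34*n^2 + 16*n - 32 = (n + 1)*(n^4 - 3*n^3 - 14*n^2 + 48*n - 32) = (n - 2)*(n + 1)*(n^3 - n^2 - 16*n + 16) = (n - 2)*(n - 1)*(n + 1)*(n^2 - 16) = (n - 4)*(n - 2)*(n - 1)*(n + 1)*(n + 4)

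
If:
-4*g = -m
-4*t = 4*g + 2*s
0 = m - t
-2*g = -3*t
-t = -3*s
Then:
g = 0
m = 0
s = 0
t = 0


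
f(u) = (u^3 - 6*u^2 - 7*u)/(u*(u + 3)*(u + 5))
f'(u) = (3*u^2 - 12*u - 7)/(u*(u + 3)*(u + 5)) - (u^3 - 6*u^2 - 7*u)/(u*(u + 3)*(u + 5)^2) - (u^3 - 6*u^2 - 7*u)/(u*(u + 3)^2*(u + 5)) - (u^3 - 6*u^2 - 7*u)/(u^2*(u + 3)*(u + 5))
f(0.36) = -0.50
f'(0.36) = -0.05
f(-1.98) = 2.86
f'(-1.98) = -6.98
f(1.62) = -0.46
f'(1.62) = 0.08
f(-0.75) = -0.20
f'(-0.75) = -0.65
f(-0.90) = -0.09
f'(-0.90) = -0.84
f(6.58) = -0.03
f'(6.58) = 0.07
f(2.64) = -0.37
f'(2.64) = 0.10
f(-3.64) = -32.27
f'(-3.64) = -11.44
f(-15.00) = 2.57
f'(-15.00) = 0.17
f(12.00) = 0.25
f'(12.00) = 0.04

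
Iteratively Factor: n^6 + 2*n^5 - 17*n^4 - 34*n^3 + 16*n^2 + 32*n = (n + 2)*(n^5 - 17*n^3 + 16*n) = (n - 1)*(n + 2)*(n^4 + n^3 - 16*n^2 - 16*n) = (n - 4)*(n - 1)*(n + 2)*(n^3 + 5*n^2 + 4*n) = (n - 4)*(n - 1)*(n + 2)*(n + 4)*(n^2 + n) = n*(n - 4)*(n - 1)*(n + 2)*(n + 4)*(n + 1)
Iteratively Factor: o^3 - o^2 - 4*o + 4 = (o + 2)*(o^2 - 3*o + 2) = (o - 2)*(o + 2)*(o - 1)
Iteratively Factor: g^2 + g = (g)*(g + 1)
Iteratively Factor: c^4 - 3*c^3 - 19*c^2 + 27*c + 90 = (c - 5)*(c^3 + 2*c^2 - 9*c - 18) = (c - 5)*(c - 3)*(c^2 + 5*c + 6) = (c - 5)*(c - 3)*(c + 2)*(c + 3)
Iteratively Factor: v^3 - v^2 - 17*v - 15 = (v + 3)*(v^2 - 4*v - 5) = (v - 5)*(v + 3)*(v + 1)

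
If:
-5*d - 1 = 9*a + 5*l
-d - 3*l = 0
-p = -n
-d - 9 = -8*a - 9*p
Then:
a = 87/107 - 90*p/107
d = 243*p/107 - 267/107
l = 89/107 - 81*p/107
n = p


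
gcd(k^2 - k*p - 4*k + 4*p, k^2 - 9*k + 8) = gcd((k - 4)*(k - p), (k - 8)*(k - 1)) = 1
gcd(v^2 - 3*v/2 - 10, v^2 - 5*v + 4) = v - 4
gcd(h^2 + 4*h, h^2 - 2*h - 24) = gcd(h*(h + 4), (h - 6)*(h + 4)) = h + 4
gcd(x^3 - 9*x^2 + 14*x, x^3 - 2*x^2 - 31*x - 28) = x - 7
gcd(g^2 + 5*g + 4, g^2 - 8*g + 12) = 1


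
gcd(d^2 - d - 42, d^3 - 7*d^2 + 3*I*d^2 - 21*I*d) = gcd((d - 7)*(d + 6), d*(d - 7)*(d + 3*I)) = d - 7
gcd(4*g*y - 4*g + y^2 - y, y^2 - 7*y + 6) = y - 1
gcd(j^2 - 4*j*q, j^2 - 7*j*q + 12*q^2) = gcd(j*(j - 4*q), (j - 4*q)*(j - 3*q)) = -j + 4*q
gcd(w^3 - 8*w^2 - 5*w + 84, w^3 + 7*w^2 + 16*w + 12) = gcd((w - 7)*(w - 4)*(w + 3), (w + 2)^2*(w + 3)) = w + 3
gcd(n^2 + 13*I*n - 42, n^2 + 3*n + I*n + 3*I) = 1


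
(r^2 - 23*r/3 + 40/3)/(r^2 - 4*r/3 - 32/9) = 3*(r - 5)/(3*r + 4)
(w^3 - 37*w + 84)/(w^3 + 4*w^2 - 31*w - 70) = (w^2 - 7*w + 12)/(w^2 - 3*w - 10)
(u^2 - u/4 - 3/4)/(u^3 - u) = (u + 3/4)/(u*(u + 1))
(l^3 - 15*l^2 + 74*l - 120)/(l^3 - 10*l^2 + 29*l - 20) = (l - 6)/(l - 1)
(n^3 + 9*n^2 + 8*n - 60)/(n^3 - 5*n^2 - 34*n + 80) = (n + 6)/(n - 8)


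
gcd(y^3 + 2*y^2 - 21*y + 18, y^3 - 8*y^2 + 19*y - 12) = y^2 - 4*y + 3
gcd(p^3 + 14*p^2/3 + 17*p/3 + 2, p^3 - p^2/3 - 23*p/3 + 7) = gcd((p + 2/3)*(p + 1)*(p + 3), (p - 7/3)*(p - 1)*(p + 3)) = p + 3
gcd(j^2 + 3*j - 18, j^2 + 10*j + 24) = j + 6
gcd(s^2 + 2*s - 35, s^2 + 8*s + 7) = s + 7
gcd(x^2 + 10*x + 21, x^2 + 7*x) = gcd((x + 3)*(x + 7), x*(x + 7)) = x + 7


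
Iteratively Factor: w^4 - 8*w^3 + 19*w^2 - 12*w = (w - 3)*(w^3 - 5*w^2 + 4*w) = (w - 3)*(w - 1)*(w^2 - 4*w) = w*(w - 3)*(w - 1)*(w - 4)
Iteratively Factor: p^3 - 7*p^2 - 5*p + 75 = (p - 5)*(p^2 - 2*p - 15) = (p - 5)*(p + 3)*(p - 5)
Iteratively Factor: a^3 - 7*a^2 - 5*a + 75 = (a - 5)*(a^2 - 2*a - 15) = (a - 5)^2*(a + 3)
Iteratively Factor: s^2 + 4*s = (s + 4)*(s)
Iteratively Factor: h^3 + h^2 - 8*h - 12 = (h + 2)*(h^2 - h - 6) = (h + 2)^2*(h - 3)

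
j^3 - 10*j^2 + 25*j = j*(j - 5)^2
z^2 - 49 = (z - 7)*(z + 7)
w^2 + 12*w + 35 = (w + 5)*(w + 7)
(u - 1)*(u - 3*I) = u^2 - u - 3*I*u + 3*I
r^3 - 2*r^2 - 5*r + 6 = (r - 3)*(r - 1)*(r + 2)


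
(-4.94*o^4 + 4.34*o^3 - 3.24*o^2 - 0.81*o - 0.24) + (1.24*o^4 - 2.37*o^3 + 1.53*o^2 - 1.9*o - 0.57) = -3.7*o^4 + 1.97*o^3 - 1.71*o^2 - 2.71*o - 0.81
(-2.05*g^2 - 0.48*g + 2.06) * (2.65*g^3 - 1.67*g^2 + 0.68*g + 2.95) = -5.4325*g^5 + 2.1515*g^4 + 4.8666*g^3 - 9.8141*g^2 - 0.0151999999999999*g + 6.077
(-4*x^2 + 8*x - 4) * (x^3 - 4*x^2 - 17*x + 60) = -4*x^5 + 24*x^4 + 32*x^3 - 360*x^2 + 548*x - 240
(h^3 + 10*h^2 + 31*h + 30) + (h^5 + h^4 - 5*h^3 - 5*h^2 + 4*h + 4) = h^5 + h^4 - 4*h^3 + 5*h^2 + 35*h + 34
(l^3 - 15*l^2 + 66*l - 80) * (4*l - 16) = 4*l^4 - 76*l^3 + 504*l^2 - 1376*l + 1280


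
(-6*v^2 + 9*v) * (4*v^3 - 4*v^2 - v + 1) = -24*v^5 + 60*v^4 - 30*v^3 - 15*v^2 + 9*v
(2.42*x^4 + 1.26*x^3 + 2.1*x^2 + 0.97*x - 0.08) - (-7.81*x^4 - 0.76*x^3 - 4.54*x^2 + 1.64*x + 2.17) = 10.23*x^4 + 2.02*x^3 + 6.64*x^2 - 0.67*x - 2.25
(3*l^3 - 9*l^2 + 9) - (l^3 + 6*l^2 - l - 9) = 2*l^3 - 15*l^2 + l + 18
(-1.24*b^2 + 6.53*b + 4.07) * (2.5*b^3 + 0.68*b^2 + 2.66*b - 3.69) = -3.1*b^5 + 15.4818*b^4 + 11.317*b^3 + 24.713*b^2 - 13.2695*b - 15.0183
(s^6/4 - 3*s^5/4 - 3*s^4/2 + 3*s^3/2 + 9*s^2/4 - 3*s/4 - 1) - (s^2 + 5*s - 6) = s^6/4 - 3*s^5/4 - 3*s^4/2 + 3*s^3/2 + 5*s^2/4 - 23*s/4 + 5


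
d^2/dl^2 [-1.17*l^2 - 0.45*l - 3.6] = -2.34000000000000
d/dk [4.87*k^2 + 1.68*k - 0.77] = 9.74*k + 1.68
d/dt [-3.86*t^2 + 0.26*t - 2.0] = 0.26 - 7.72*t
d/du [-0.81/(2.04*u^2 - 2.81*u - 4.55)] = (3.3048*u - 2.2761)/(-2.04*u^2 + 2.81*u + 4.55)^2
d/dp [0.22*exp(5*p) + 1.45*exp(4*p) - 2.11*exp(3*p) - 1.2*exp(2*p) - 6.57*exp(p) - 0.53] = (1.1*exp(4*p) + 5.8*exp(3*p) - 6.33*exp(2*p) - 2.4*exp(p) - 6.57)*exp(p)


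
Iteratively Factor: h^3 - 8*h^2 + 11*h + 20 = (h - 4)*(h^2 - 4*h - 5) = (h - 4)*(h + 1)*(h - 5)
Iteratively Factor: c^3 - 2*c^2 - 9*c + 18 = (c - 3)*(c^2 + c - 6) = (c - 3)*(c - 2)*(c + 3)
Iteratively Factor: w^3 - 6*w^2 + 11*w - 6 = (w - 3)*(w^2 - 3*w + 2) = (w - 3)*(w - 1)*(w - 2)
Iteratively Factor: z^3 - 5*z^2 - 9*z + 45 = (z + 3)*(z^2 - 8*z + 15) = (z - 5)*(z + 3)*(z - 3)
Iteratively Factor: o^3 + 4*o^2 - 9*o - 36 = (o + 4)*(o^2 - 9) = (o - 3)*(o + 4)*(o + 3)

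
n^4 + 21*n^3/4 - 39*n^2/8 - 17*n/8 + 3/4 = (n - 1)*(n - 1/4)*(n + 1/2)*(n + 6)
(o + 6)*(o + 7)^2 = o^3 + 20*o^2 + 133*o + 294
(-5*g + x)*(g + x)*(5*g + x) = -25*g^3 - 25*g^2*x + g*x^2 + x^3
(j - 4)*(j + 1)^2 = j^3 - 2*j^2 - 7*j - 4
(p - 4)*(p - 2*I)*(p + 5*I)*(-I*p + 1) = -I*p^4 + 4*p^3 + 4*I*p^3 - 16*p^2 - 7*I*p^2 + 10*p + 28*I*p - 40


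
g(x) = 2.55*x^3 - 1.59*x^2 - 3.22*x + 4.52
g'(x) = 7.65*x^2 - 3.18*x - 3.22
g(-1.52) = -3.21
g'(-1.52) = 19.29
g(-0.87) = 4.44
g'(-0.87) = 5.34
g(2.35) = 21.27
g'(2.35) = 31.55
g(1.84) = 9.10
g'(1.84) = 16.83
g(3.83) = 112.13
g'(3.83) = 96.82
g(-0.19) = 5.06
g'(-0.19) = -2.34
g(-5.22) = -384.70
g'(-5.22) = 221.83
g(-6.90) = -886.66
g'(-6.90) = 382.94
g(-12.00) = -4592.20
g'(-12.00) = 1136.54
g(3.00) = 49.40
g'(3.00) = 56.09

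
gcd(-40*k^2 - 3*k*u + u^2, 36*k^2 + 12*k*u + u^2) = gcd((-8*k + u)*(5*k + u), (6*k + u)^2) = 1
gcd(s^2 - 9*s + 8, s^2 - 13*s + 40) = s - 8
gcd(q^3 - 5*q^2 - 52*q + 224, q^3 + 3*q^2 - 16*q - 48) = q - 4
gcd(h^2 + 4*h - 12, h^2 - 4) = h - 2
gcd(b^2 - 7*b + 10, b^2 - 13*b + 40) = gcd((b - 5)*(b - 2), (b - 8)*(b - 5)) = b - 5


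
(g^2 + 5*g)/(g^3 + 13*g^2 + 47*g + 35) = g/(g^2 + 8*g + 7)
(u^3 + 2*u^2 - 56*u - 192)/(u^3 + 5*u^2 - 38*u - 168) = (u^2 - 2*u - 48)/(u^2 + u - 42)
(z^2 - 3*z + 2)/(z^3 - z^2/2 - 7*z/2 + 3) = 2*(z - 2)/(2*z^2 + z - 6)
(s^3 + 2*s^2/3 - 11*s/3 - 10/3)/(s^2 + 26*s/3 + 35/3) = (s^2 - s - 2)/(s + 7)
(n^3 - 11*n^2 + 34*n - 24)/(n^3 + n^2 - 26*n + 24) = (n - 6)/(n + 6)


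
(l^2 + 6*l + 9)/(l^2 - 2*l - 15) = (l + 3)/(l - 5)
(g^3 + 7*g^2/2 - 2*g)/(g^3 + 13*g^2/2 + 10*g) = (2*g - 1)/(2*g + 5)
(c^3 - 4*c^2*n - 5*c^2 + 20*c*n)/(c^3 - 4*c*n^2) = (c^2 - 4*c*n - 5*c + 20*n)/(c^2 - 4*n^2)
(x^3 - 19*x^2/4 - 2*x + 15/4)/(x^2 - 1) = (4*x^2 - 23*x + 15)/(4*(x - 1))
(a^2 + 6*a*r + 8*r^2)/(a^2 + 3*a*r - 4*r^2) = (-a - 2*r)/(-a + r)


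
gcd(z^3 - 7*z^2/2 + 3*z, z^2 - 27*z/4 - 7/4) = 1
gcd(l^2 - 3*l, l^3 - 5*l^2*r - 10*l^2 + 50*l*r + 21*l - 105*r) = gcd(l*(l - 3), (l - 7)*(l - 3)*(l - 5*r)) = l - 3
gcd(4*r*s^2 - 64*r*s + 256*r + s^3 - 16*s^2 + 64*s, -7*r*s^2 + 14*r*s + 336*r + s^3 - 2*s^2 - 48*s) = s - 8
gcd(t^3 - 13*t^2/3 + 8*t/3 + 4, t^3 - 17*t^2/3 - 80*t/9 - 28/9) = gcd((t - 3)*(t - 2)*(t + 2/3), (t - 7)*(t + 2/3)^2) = t + 2/3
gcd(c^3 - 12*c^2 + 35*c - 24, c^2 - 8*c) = c - 8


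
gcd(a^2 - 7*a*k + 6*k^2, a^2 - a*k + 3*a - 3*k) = a - k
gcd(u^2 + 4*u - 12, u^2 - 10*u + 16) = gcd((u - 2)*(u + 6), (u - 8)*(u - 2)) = u - 2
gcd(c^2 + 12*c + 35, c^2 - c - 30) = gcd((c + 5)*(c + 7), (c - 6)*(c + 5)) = c + 5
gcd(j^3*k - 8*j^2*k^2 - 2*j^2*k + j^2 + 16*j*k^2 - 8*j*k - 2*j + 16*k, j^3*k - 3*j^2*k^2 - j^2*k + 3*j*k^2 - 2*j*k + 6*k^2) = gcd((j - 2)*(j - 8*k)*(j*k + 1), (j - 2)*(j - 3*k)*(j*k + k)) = j - 2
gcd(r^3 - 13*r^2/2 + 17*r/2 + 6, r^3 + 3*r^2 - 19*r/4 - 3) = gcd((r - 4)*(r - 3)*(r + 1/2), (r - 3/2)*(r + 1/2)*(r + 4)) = r + 1/2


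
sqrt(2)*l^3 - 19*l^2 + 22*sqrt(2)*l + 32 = (l - 8*sqrt(2))*(l - 2*sqrt(2))*(sqrt(2)*l + 1)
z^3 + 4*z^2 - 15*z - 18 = (z - 3)*(z + 1)*(z + 6)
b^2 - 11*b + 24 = (b - 8)*(b - 3)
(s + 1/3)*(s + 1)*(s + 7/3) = s^3 + 11*s^2/3 + 31*s/9 + 7/9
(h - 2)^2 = h^2 - 4*h + 4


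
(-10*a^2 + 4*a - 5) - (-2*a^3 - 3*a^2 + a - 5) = 2*a^3 - 7*a^2 + 3*a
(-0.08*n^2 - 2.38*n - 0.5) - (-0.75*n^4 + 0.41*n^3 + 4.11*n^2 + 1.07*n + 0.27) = 0.75*n^4 - 0.41*n^3 - 4.19*n^2 - 3.45*n - 0.77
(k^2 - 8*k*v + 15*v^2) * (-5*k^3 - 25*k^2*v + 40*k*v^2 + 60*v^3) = -5*k^5 + 15*k^4*v + 165*k^3*v^2 - 635*k^2*v^3 + 120*k*v^4 + 900*v^5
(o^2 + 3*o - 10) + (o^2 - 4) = 2*o^2 + 3*o - 14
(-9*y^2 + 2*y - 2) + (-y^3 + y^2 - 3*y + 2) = -y^3 - 8*y^2 - y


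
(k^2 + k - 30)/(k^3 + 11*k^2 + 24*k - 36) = (k - 5)/(k^2 + 5*k - 6)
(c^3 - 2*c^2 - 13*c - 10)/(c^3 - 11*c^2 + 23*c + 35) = (c + 2)/(c - 7)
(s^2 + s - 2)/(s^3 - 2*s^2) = (s^2 + s - 2)/(s^2*(s - 2))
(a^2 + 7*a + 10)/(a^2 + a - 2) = (a + 5)/(a - 1)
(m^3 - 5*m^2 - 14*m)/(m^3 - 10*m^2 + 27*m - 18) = m*(m^2 - 5*m - 14)/(m^3 - 10*m^2 + 27*m - 18)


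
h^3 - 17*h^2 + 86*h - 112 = (h - 8)*(h - 7)*(h - 2)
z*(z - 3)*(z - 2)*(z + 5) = z^4 - 19*z^2 + 30*z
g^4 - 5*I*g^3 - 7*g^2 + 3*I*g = g*(g - 3*I)*(g - I)^2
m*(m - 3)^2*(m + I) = m^4 - 6*m^3 + I*m^3 + 9*m^2 - 6*I*m^2 + 9*I*m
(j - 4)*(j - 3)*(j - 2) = j^3 - 9*j^2 + 26*j - 24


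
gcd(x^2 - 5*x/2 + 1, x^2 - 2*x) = x - 2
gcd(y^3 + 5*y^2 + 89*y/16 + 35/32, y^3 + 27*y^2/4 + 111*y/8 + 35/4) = y^2 + 19*y/4 + 35/8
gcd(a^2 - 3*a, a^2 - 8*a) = a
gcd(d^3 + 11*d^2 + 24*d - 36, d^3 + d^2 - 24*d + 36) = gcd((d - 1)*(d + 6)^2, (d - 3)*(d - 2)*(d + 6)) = d + 6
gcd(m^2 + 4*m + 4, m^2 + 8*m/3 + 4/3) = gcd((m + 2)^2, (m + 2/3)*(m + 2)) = m + 2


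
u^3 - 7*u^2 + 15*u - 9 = (u - 3)^2*(u - 1)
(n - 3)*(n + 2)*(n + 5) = n^3 + 4*n^2 - 11*n - 30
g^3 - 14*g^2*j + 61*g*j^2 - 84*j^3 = (g - 7*j)*(g - 4*j)*(g - 3*j)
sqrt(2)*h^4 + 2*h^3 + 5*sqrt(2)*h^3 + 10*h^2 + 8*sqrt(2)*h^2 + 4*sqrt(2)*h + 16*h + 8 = (h + 2)^2*(h + sqrt(2))*(sqrt(2)*h + sqrt(2))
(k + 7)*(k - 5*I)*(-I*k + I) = -I*k^3 - 5*k^2 - 6*I*k^2 - 30*k + 7*I*k + 35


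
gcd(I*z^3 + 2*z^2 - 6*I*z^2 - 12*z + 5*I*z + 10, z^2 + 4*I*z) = 1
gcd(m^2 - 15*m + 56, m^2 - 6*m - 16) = m - 8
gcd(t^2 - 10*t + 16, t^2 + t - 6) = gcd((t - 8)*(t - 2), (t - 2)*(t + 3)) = t - 2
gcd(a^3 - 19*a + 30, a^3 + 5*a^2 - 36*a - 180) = a + 5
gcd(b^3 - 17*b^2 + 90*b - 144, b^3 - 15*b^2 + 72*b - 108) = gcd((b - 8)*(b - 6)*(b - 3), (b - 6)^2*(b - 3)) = b^2 - 9*b + 18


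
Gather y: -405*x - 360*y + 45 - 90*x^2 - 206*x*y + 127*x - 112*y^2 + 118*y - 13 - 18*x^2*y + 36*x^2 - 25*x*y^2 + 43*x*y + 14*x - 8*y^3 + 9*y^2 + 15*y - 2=-54*x^2 - 264*x - 8*y^3 + y^2*(-25*x - 103) + y*(-18*x^2 - 163*x - 227) + 30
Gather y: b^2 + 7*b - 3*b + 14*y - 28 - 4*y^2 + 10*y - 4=b^2 + 4*b - 4*y^2 + 24*y - 32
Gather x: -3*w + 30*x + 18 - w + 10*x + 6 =-4*w + 40*x + 24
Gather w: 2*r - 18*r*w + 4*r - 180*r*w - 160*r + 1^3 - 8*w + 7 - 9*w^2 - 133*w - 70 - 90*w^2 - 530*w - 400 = -154*r - 99*w^2 + w*(-198*r - 671) - 462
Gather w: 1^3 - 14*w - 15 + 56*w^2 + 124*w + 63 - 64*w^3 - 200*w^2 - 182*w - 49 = -64*w^3 - 144*w^2 - 72*w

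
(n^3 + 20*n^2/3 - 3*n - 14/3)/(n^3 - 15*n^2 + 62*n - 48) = (3*n^2 + 23*n + 14)/(3*(n^2 - 14*n + 48))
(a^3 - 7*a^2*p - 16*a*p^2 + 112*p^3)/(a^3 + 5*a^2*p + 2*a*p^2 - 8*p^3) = (-a^2 + 11*a*p - 28*p^2)/(-a^2 - a*p + 2*p^2)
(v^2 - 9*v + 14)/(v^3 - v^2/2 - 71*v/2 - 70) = 2*(v - 2)/(2*v^2 + 13*v + 20)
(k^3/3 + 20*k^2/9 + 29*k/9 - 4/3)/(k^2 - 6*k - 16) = (-3*k^3 - 20*k^2 - 29*k + 12)/(9*(-k^2 + 6*k + 16))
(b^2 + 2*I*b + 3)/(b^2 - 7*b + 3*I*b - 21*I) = (b - I)/(b - 7)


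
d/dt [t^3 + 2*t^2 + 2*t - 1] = 3*t^2 + 4*t + 2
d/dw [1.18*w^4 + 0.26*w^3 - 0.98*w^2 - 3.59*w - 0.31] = 4.72*w^3 + 0.78*w^2 - 1.96*w - 3.59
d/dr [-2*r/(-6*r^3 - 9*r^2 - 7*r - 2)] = 2*(-12*r^3 - 9*r^2 + 2)/(36*r^6 + 108*r^5 + 165*r^4 + 150*r^3 + 85*r^2 + 28*r + 4)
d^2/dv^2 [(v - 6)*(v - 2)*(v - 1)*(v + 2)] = 12*v^2 - 42*v + 4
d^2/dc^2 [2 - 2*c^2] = -4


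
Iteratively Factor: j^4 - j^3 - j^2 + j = (j)*(j^3 - j^2 - j + 1) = j*(j + 1)*(j^2 - 2*j + 1) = j*(j - 1)*(j + 1)*(j - 1)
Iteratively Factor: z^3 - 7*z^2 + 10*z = (z - 2)*(z^2 - 5*z) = (z - 5)*(z - 2)*(z)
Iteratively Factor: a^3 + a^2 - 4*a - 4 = (a - 2)*(a^2 + 3*a + 2) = (a - 2)*(a + 2)*(a + 1)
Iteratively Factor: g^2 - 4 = (g + 2)*(g - 2)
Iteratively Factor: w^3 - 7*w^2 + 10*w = (w)*(w^2 - 7*w + 10) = w*(w - 5)*(w - 2)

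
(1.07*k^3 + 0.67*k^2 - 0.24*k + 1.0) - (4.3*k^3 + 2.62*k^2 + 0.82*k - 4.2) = -3.23*k^3 - 1.95*k^2 - 1.06*k + 5.2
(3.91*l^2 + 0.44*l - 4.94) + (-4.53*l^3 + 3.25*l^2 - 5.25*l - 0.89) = -4.53*l^3 + 7.16*l^2 - 4.81*l - 5.83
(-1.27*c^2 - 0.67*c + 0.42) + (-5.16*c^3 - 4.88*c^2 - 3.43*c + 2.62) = -5.16*c^3 - 6.15*c^2 - 4.1*c + 3.04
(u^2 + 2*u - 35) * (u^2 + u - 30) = u^4 + 3*u^3 - 63*u^2 - 95*u + 1050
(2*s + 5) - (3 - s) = 3*s + 2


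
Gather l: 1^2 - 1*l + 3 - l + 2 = 6 - 2*l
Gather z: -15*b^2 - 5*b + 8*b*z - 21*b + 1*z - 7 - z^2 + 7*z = -15*b^2 - 26*b - z^2 + z*(8*b + 8) - 7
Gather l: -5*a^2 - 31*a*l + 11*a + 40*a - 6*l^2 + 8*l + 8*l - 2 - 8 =-5*a^2 + 51*a - 6*l^2 + l*(16 - 31*a) - 10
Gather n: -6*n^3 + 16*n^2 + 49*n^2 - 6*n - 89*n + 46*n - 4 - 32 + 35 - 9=-6*n^3 + 65*n^2 - 49*n - 10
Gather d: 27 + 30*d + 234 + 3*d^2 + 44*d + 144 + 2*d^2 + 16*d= 5*d^2 + 90*d + 405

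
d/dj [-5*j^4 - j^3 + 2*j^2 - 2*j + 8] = -20*j^3 - 3*j^2 + 4*j - 2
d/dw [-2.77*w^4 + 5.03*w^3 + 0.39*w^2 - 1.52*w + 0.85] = -11.08*w^3 + 15.09*w^2 + 0.78*w - 1.52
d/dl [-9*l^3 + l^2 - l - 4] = -27*l^2 + 2*l - 1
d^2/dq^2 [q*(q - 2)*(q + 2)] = 6*q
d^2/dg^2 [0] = 0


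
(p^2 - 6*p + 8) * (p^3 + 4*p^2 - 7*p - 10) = p^5 - 2*p^4 - 23*p^3 + 64*p^2 + 4*p - 80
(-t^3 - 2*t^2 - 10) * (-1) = t^3 + 2*t^2 + 10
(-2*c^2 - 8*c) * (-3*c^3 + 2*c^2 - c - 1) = 6*c^5 + 20*c^4 - 14*c^3 + 10*c^2 + 8*c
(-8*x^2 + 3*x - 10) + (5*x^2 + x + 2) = -3*x^2 + 4*x - 8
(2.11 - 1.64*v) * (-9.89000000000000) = 16.2196*v - 20.8679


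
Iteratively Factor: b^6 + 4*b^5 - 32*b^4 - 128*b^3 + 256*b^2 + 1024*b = (b + 4)*(b^5 - 32*b^3 + 256*b) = (b + 4)^2*(b^4 - 4*b^3 - 16*b^2 + 64*b) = b*(b + 4)^2*(b^3 - 4*b^2 - 16*b + 64) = b*(b + 4)^3*(b^2 - 8*b + 16) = b*(b - 4)*(b + 4)^3*(b - 4)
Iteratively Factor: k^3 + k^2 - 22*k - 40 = (k + 4)*(k^2 - 3*k - 10) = (k + 2)*(k + 4)*(k - 5)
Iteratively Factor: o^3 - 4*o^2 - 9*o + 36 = (o - 3)*(o^2 - o - 12) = (o - 3)*(o + 3)*(o - 4)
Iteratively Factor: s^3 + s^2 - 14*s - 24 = (s + 2)*(s^2 - s - 12) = (s - 4)*(s + 2)*(s + 3)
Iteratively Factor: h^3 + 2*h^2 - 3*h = (h + 3)*(h^2 - h) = (h - 1)*(h + 3)*(h)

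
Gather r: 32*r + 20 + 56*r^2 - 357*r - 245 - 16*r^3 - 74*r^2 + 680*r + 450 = -16*r^3 - 18*r^2 + 355*r + 225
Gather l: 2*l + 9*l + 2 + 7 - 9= 11*l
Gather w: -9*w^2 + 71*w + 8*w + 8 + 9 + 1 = -9*w^2 + 79*w + 18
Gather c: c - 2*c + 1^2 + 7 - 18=-c - 10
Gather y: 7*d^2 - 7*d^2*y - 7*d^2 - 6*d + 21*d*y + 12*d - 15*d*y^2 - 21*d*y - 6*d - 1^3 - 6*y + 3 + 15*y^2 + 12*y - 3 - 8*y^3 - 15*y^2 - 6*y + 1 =-7*d^2*y - 15*d*y^2 - 8*y^3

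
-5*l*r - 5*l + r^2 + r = (-5*l + r)*(r + 1)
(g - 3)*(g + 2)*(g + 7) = g^3 + 6*g^2 - 13*g - 42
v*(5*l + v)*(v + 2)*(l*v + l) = 5*l^2*v^3 + 15*l^2*v^2 + 10*l^2*v + l*v^4 + 3*l*v^3 + 2*l*v^2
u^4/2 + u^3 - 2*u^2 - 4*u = u*(u/2 + 1)*(u - 2)*(u + 2)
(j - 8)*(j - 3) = j^2 - 11*j + 24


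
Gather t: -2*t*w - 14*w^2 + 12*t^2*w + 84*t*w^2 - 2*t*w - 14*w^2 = 12*t^2*w + t*(84*w^2 - 4*w) - 28*w^2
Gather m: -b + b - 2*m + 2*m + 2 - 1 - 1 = 0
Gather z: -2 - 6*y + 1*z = -6*y + z - 2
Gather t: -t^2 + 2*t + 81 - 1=-t^2 + 2*t + 80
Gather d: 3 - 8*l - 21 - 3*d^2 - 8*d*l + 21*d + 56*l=-3*d^2 + d*(21 - 8*l) + 48*l - 18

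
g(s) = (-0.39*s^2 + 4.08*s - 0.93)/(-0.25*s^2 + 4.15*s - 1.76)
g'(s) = (4.08 - 0.78*s)/(-0.25*s^2 + 4.15*s - 1.76) + (0.5*s - 4.15)*(-0.39*s^2 + 4.08*s - 0.93)/(-0.25*s^2 + 4.15*s - 1.76)^2 = (-0.5985*s^2 + 0.907800000000002*s - 3.3213)/(0.0625*s^4 - 2.075*s^3 + 18.1025*s^2 - 14.608*s + 3.0976)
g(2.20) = 1.00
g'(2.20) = -0.11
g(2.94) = 0.93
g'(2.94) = -0.08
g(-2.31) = 0.98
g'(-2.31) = -0.05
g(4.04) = 0.84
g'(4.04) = -0.08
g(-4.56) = 1.07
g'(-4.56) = -0.03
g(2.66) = 0.95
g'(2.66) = -0.09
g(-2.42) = 0.99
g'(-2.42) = -0.05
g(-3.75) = 1.04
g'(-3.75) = -0.03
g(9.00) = 0.27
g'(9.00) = -0.19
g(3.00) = 0.92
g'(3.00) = -0.08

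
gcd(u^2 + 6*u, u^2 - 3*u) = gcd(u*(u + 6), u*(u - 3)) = u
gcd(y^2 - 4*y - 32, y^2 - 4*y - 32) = y^2 - 4*y - 32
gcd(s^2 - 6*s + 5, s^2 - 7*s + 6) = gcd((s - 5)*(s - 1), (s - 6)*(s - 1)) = s - 1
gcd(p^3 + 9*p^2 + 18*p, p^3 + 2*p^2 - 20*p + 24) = p + 6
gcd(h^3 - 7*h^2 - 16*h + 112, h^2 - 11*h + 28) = h^2 - 11*h + 28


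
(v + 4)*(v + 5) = v^2 + 9*v + 20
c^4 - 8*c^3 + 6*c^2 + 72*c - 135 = (c - 5)*(c - 3)^2*(c + 3)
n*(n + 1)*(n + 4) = n^3 + 5*n^2 + 4*n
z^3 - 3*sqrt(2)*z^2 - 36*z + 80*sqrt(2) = (z - 5*sqrt(2))*(z - 2*sqrt(2))*(z + 4*sqrt(2))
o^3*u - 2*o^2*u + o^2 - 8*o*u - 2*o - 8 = (o - 4)*(o + 2)*(o*u + 1)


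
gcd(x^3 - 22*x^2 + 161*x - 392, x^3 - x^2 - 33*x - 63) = x - 7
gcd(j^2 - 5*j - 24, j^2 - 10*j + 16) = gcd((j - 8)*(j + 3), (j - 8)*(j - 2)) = j - 8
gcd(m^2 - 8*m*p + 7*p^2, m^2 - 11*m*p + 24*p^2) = 1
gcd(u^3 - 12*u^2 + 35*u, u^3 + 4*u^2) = u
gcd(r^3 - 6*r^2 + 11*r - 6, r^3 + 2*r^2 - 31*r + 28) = r - 1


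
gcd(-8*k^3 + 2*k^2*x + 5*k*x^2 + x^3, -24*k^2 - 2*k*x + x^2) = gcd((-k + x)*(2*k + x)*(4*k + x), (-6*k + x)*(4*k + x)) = 4*k + x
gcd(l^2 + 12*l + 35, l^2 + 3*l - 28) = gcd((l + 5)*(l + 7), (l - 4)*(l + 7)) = l + 7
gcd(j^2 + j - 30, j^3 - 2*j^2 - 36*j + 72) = j + 6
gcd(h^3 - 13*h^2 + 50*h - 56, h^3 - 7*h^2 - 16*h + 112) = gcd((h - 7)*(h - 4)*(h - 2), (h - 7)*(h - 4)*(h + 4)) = h^2 - 11*h + 28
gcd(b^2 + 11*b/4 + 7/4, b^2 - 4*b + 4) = 1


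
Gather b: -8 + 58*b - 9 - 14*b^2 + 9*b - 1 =-14*b^2 + 67*b - 18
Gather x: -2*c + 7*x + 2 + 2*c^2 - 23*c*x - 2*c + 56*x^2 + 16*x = 2*c^2 - 4*c + 56*x^2 + x*(23 - 23*c) + 2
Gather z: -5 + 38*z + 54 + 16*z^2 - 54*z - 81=16*z^2 - 16*z - 32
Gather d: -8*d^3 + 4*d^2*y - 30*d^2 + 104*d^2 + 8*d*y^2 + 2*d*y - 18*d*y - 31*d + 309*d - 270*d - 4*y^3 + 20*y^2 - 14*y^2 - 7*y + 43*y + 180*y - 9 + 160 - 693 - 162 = -8*d^3 + d^2*(4*y + 74) + d*(8*y^2 - 16*y + 8) - 4*y^3 + 6*y^2 + 216*y - 704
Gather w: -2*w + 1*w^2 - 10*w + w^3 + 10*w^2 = w^3 + 11*w^2 - 12*w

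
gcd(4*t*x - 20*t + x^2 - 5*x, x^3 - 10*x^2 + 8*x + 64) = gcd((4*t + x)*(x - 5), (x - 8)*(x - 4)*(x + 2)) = 1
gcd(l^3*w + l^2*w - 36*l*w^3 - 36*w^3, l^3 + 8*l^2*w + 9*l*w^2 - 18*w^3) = l + 6*w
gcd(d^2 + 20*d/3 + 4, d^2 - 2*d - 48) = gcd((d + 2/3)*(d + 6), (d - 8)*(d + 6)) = d + 6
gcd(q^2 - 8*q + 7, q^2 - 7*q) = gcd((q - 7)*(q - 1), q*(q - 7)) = q - 7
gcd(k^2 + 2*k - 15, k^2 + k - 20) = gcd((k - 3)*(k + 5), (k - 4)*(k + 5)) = k + 5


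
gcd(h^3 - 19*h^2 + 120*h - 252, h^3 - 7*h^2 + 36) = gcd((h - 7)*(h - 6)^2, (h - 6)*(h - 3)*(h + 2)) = h - 6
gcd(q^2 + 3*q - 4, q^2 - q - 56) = 1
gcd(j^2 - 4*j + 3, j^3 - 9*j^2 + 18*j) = j - 3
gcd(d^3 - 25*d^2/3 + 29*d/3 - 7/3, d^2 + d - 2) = d - 1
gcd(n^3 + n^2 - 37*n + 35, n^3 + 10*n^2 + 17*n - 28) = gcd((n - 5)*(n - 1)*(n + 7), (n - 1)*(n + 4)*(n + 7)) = n^2 + 6*n - 7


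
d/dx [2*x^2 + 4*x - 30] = 4*x + 4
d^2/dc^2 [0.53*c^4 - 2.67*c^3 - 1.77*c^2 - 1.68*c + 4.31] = 6.36*c^2 - 16.02*c - 3.54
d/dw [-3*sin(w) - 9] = -3*cos(w)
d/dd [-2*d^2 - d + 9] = -4*d - 1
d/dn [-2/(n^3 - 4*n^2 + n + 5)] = 2*(3*n^2 - 8*n + 1)/(n^3 - 4*n^2 + n + 5)^2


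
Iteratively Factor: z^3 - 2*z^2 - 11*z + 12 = (z + 3)*(z^2 - 5*z + 4) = (z - 4)*(z + 3)*(z - 1)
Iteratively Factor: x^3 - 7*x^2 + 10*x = (x)*(x^2 - 7*x + 10) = x*(x - 5)*(x - 2)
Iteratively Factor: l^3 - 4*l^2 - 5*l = (l)*(l^2 - 4*l - 5) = l*(l - 5)*(l + 1)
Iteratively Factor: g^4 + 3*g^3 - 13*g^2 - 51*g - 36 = (g - 4)*(g^3 + 7*g^2 + 15*g + 9) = (g - 4)*(g + 1)*(g^2 + 6*g + 9) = (g - 4)*(g + 1)*(g + 3)*(g + 3)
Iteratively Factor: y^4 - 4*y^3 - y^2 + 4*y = (y)*(y^3 - 4*y^2 - y + 4) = y*(y + 1)*(y^2 - 5*y + 4) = y*(y - 1)*(y + 1)*(y - 4)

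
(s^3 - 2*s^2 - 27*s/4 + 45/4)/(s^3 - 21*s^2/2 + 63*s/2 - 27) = (s + 5/2)/(s - 6)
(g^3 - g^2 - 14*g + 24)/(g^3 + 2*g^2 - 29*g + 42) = (g + 4)/(g + 7)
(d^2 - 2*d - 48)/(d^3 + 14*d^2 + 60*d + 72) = (d - 8)/(d^2 + 8*d + 12)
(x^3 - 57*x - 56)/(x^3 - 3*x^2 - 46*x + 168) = (x^2 - 7*x - 8)/(x^2 - 10*x + 24)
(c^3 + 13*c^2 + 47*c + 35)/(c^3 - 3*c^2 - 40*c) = (c^2 + 8*c + 7)/(c*(c - 8))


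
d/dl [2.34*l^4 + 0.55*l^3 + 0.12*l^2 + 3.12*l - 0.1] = 9.36*l^3 + 1.65*l^2 + 0.24*l + 3.12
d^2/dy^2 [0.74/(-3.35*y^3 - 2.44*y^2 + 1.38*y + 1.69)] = ((14.874*y + 3.6112)*(3.35*y^3 + 2.44*y^2 - 1.38*y - 1.69) - 0.74*(10.05*y^2 + 4.88*y - 1.38)*(20.1*y^2 + 9.76*y - 2.76))/(3.35*y^3 + 2.44*y^2 - 1.38*y - 1.69)^3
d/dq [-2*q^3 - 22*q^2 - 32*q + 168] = -6*q^2 - 44*q - 32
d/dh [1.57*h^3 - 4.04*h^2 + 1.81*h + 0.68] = 4.71*h^2 - 8.08*h + 1.81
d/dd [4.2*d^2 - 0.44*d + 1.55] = 8.4*d - 0.44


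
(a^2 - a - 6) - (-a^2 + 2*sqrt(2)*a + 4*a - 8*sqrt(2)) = 2*a^2 - 5*a - 2*sqrt(2)*a - 6 + 8*sqrt(2)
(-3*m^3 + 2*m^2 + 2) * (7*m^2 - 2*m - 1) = -21*m^5 + 20*m^4 - m^3 + 12*m^2 - 4*m - 2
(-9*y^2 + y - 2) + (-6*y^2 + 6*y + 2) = -15*y^2 + 7*y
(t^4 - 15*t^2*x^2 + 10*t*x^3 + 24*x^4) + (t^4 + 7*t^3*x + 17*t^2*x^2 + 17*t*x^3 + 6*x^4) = 2*t^4 + 7*t^3*x + 2*t^2*x^2 + 27*t*x^3 + 30*x^4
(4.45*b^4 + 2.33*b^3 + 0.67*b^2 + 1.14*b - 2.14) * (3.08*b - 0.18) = 13.706*b^5 + 6.3754*b^4 + 1.6442*b^3 + 3.3906*b^2 - 6.7964*b + 0.3852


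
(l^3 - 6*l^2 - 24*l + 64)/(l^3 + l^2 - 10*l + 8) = (l - 8)/(l - 1)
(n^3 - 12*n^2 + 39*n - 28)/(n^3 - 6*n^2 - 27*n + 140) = (n - 1)/(n + 5)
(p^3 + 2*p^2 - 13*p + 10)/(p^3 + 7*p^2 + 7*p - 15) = (p - 2)/(p + 3)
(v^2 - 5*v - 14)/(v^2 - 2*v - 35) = (v + 2)/(v + 5)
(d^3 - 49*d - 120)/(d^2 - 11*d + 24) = (d^2 + 8*d + 15)/(d - 3)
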